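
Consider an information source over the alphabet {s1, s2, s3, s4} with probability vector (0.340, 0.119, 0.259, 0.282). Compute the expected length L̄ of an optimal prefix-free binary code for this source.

2 bits/symbol

Repeatedly combine the two least-probable nodes; the expected code length is the sum of the merged weights.
merge 119/1000 + 259/1000 → 189/500
merge 141/500 + 17/50 → 311/500
merge 189/500 + 311/500 → 1
L = 189/500 + 311/500 + 1 = 2 bits/symbol.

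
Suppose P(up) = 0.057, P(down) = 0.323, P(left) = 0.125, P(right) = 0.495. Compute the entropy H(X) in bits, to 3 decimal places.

1.639 bits

H = −Σ pᵢ log₂ pᵢ.
−0.057·log₂(0.057) = 0.2356
−0.323·log₂(0.323) = 0.5266
−0.125·log₂(0.125) = 0.3750
−0.495·log₂(0.495) = 0.5022
Sum ≈ 1.6394 → 1.639 bits.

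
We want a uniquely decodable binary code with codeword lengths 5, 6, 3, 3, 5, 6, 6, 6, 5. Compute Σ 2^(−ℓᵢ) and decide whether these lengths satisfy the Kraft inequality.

With common denominator 2^6 = 64: Σ 2^(−ℓᵢ) = 2/64 + 1/64 + 8/64 + 8/64 + 2/64 + 1/64 + 1/64 + 1/64 + 2/64 = 26/64 = 0.40625.
Kraft's inequality requires Σ ≤ 1; here Σ = 0.40625 ≤ 1, so such a prefix code exists.

0.40625; yes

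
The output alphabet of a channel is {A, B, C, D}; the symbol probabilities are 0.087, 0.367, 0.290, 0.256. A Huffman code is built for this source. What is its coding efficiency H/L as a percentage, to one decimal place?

Entropy H = −Σ p log₂ p ≈ 1.8584 bits.
Huffman merges: 87/1000+32/125→343/1000; 29/100+343/1000→633/1000; 367/1000+633/1000→1. L = 247/125 ≈ 1.9760.
Efficiency = H/L = 1.8584/1.9760 = 94.0%.

94.0%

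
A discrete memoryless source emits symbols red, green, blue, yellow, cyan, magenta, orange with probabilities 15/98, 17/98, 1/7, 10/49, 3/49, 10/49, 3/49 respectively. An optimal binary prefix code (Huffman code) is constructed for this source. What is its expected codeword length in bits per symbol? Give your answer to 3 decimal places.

Repeatedly combine the two least-probable nodes; the expected code length is the sum of the merged weights.
merge 3/49 + 3/49 → 6/49
merge 6/49 + 1/7 → 13/49
merge 15/98 + 17/98 → 16/49
merge 10/49 + 10/49 → 20/49
merge 13/49 + 16/49 → 29/49
merge 20/49 + 29/49 → 1
L = 6/49 + 13/49 + 16/49 + 20/49 + 29/49 + 1 = 19/7 ≈ 2.714 bits/symbol.

2.714 bits/symbol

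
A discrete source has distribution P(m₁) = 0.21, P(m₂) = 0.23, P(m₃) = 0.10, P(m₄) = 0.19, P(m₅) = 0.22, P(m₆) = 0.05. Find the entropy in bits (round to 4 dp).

2.4446 bits

H = −Σ pᵢ log₂ pᵢ.
−0.21·log₂(0.21) = 0.4728
−0.23·log₂(0.23) = 0.4877
−0.10·log₂(0.10) = 0.3322
−0.19·log₂(0.19) = 0.4552
−0.22·log₂(0.22) = 0.4806
−0.05·log₂(0.05) = 0.2161
Sum ≈ 2.4446 → 2.4446 bits.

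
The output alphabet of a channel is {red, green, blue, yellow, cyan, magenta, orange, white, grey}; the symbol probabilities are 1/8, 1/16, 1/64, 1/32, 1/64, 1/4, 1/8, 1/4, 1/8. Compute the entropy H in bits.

Each probability is a power of 1/2, so log₂(1/p) is an integer.
H = Σ p·log₂(1/p) = 1/8·3 + 1/16·4 + 1/64·6 + 1/32·5 + 1/64·6 + 1/4·2 + 1/8·3 + 1/4·2 + 1/8·3 = 2.71875 bits.

2.71875 bits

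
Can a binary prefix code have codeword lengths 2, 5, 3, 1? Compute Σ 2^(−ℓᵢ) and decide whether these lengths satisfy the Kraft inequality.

With common denominator 2^5 = 32: Σ 2^(−ℓᵢ) = 8/32 + 1/32 + 4/32 + 16/32 = 29/32 = 0.90625.
Kraft's inequality requires Σ ≤ 1; here Σ = 0.90625 ≤ 1, so such a prefix code exists.

0.90625; yes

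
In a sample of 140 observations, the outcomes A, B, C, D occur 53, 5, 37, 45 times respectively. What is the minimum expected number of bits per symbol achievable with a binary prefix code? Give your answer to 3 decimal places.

1.921 bits/symbol

Probabilities are the counts divided by 140.
Repeatedly combine the two least-probable nodes; the expected code length is the sum of the merged weights.
merge 1/28 + 37/140 → 3/10
merge 3/10 + 9/28 → 87/140
merge 53/140 + 87/140 → 1
L = 3/10 + 87/140 + 1 = 269/140 ≈ 1.921 bits/symbol.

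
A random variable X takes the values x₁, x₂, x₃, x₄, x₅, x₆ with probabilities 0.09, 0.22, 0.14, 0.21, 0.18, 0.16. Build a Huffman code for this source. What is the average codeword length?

2.57 bits/symbol

Repeatedly combine the two least-probable nodes; the expected code length is the sum of the merged weights.
merge 9/100 + 7/50 → 23/100
merge 4/25 + 9/50 → 17/50
merge 21/100 + 11/50 → 43/100
merge 23/100 + 17/50 → 57/100
merge 43/100 + 57/100 → 1
L = 23/100 + 17/50 + 43/100 + 57/100 + 1 = 257/100 = 2.57 bits/symbol.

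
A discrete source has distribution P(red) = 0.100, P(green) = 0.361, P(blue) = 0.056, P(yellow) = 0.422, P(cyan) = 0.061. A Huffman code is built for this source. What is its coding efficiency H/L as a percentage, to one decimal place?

97.7%

Entropy H = −Σ p log₂ p ≈ 1.8671 bits.
Huffman merges: 7/125+61/1000→117/1000; 1/10+117/1000→217/1000; 217/1000+361/1000→289/500; 211/500+289/500→1. L = 239/125 ≈ 1.9120.
Efficiency = H/L = 1.8671/1.9120 = 97.7%.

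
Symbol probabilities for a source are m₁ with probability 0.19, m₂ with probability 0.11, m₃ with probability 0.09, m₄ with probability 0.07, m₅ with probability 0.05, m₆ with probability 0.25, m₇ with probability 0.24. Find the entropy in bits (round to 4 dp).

H = −Σ pᵢ log₂ pᵢ.
−0.19·log₂(0.19) = 0.4552
−0.11·log₂(0.11) = 0.3503
−0.09·log₂(0.09) = 0.3127
−0.07·log₂(0.07) = 0.2686
−0.05·log₂(0.05) = 0.2161
−0.25·log₂(0.25) = 0.5000
−0.24·log₂(0.24) = 0.4941
Sum ≈ 2.5970 → 2.5970 bits.

2.5970 bits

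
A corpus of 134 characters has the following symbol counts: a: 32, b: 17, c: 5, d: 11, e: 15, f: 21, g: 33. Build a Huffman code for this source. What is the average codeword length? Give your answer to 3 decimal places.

2.634 bits/symbol

Probabilities are the counts divided by 134.
Repeatedly combine the two least-probable nodes; the expected code length is the sum of the merged weights.
merge 5/134 + 11/134 → 8/67
merge 15/134 + 8/67 → 31/134
merge 17/134 + 21/134 → 19/67
merge 31/134 + 16/67 → 63/134
merge 33/134 + 19/67 → 71/134
merge 63/134 + 71/134 → 1
L = 8/67 + 31/134 + 19/67 + 63/134 + 71/134 + 1 = 353/134 ≈ 2.634 bits/symbol.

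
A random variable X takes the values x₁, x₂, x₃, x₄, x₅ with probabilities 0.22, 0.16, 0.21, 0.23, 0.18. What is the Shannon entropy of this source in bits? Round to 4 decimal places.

2.3094 bits

H = −Σ pᵢ log₂ pᵢ.
−0.22·log₂(0.22) = 0.4806
−0.16·log₂(0.16) = 0.4230
−0.21·log₂(0.21) = 0.4728
−0.23·log₂(0.23) = 0.4877
−0.18·log₂(0.18) = 0.4453
Sum ≈ 2.3094 → 2.3094 bits.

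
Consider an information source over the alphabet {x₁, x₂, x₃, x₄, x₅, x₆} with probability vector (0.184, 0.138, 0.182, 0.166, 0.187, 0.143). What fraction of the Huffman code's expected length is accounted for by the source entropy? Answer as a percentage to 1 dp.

97.9%

Entropy H = −Σ p log₂ p ≈ 2.5747 bits.
Huffman merges: 69/500+143/1000→281/1000; 83/500+91/500→87/250; 23/125+187/1000→371/1000; 281/1000+87/250→629/1000; 371/1000+629/1000→1. L = 2629/1000 ≈ 2.6290.
Efficiency = H/L = 2.5747/2.6290 = 97.9%.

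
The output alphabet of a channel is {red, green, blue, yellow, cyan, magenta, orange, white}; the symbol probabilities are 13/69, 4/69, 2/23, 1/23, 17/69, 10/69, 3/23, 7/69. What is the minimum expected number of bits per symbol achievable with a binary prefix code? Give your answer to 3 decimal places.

Repeatedly combine the two least-probable nodes; the expected code length is the sum of the merged weights.
merge 1/23 + 4/69 → 7/69
merge 2/23 + 7/69 → 13/69
merge 7/69 + 3/23 → 16/69
merge 10/69 + 13/69 → 1/3
merge 13/69 + 16/69 → 29/69
merge 17/69 + 1/3 → 40/69
merge 29/69 + 40/69 → 1
L = 7/69 + 13/69 + 16/69 + 1/3 + 29/69 + 40/69 + 1 = 197/69 ≈ 2.855 bits/symbol.

2.855 bits/symbol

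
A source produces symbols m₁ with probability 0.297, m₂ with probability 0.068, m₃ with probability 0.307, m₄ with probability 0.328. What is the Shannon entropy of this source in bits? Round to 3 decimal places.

H = −Σ pᵢ log₂ pᵢ.
−0.297·log₂(0.297) = 0.5202
−0.068·log₂(0.068) = 0.2637
−0.307·log₂(0.307) = 0.5230
−0.328·log₂(0.328) = 0.5275
Sum ≈ 1.8344 → 1.834 bits.

1.834 bits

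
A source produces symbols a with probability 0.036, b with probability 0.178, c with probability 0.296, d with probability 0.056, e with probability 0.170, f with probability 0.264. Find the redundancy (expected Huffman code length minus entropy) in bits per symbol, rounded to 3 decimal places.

Entropy H = −Σ p log₂ p ≈ 2.3105 bits.
Huffman merges: 9/250+7/125→23/250; 23/250+17/100→131/500; 89/500+131/500→11/25; 33/125+37/125→14/25; 11/25+14/25→1. L = 1177/500 ≈ 2.3540.
L − H = 2.3540 − 2.3105 = 0.044 bits.

0.044 bits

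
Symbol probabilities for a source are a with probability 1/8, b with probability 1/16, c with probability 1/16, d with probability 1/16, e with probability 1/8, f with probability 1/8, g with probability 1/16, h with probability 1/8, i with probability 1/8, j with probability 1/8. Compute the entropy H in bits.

Each probability is a power of 1/2, so log₂(1/p) is an integer.
H = Σ p·log₂(1/p) = 1/8·3 + 1/16·4 + 1/16·4 + 1/16·4 + 1/8·3 + 1/8·3 + 1/16·4 + 1/8·3 + 1/8·3 + 1/8·3 = 3.25 bits.

3.25 bits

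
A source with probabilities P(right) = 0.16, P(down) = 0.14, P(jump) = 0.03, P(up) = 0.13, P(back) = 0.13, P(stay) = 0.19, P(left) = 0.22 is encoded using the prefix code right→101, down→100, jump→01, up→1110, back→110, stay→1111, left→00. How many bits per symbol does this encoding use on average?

3.07 bits/symbol

L̄ = Σ pᵢ·ℓᵢ = 0.16·3 + 0.14·3 + 0.03·2 + 0.13·4 + 0.13·3 + 0.19·4 + 0.22·2 = 3.07 bits/symbol.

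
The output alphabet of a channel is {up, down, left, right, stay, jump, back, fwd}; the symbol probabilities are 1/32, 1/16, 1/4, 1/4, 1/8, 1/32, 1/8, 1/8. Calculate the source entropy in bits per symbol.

Each probability is a power of 1/2, so log₂(1/p) is an integer.
H = Σ p·log₂(1/p) = 1/32·5 + 1/16·4 + 1/4·2 + 1/4·2 + 1/8·3 + 1/32·5 + 1/8·3 + 1/8·3 = 2.6875 bits.

2.6875 bits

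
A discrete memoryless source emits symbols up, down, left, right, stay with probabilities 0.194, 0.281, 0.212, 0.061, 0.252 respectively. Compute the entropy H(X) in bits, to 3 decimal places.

H = −Σ pᵢ log₂ pᵢ.
−0.194·log₂(0.194) = 0.4590
−0.281·log₂(0.281) = 0.5146
−0.212·log₂(0.212) = 0.4744
−0.061·log₂(0.061) = 0.2461
−0.252·log₂(0.252) = 0.5011
Sum ≈ 2.1953 → 2.195 bits.

2.195 bits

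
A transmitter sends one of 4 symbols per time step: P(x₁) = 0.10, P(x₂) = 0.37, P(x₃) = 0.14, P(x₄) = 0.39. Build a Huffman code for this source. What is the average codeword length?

Repeatedly combine the two least-probable nodes; the expected code length is the sum of the merged weights.
merge 1/10 + 7/50 → 6/25
merge 6/25 + 37/100 → 61/100
merge 39/100 + 61/100 → 1
L = 6/25 + 61/100 + 1 = 37/20 = 1.85 bits/symbol.

1.85 bits/symbol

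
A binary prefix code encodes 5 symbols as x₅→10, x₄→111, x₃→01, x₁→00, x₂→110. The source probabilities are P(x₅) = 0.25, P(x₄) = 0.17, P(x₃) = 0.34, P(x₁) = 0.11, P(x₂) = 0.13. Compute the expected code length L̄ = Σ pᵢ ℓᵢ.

L̄ = Σ pᵢ·ℓᵢ = 0.25·2 + 0.17·3 + 0.34·2 + 0.11·2 + 0.13·3 = 2.3 bits/symbol.

2.3 bits/symbol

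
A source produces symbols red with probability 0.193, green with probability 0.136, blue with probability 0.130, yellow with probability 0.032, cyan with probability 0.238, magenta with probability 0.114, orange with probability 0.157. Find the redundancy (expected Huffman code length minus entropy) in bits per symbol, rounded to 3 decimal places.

Entropy H = −Σ p log₂ p ≈ 2.6605 bits.
Huffman merges: 4/125+57/500→73/500; 13/100+17/125→133/500; 73/500+157/1000→303/1000; 193/1000+119/500→431/1000; 133/500+303/1000→569/1000; 431/1000+569/1000→1. L = 543/200 ≈ 2.7150.
L − H = 2.7150 − 2.6605 = 0.055 bits.

0.055 bits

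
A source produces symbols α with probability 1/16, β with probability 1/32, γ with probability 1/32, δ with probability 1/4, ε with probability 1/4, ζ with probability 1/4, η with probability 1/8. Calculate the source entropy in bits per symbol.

Each probability is a power of 1/2, so log₂(1/p) is an integer.
H = Σ p·log₂(1/p) = 1/16·4 + 1/32·5 + 1/32·5 + 1/4·2 + 1/4·2 + 1/4·2 + 1/8·3 = 2.4375 bits.

2.4375 bits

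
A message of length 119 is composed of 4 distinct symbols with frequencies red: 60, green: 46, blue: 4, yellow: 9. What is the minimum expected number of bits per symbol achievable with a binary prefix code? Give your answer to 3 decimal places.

Probabilities are the counts divided by 119.
Repeatedly combine the two least-probable nodes; the expected code length is the sum of the merged weights.
merge 4/119 + 9/119 → 13/119
merge 13/119 + 46/119 → 59/119
merge 59/119 + 60/119 → 1
L = 13/119 + 59/119 + 1 = 191/119 ≈ 1.605 bits/symbol.

1.605 bits/symbol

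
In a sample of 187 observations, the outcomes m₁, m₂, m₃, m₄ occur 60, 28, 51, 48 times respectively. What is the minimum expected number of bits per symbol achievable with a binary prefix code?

2 bits/symbol

Probabilities are the counts divided by 187.
Repeatedly combine the two least-probable nodes; the expected code length is the sum of the merged weights.
merge 28/187 + 48/187 → 76/187
merge 3/11 + 60/187 → 111/187
merge 76/187 + 111/187 → 1
L = 76/187 + 111/187 + 1 = 2 bits/symbol.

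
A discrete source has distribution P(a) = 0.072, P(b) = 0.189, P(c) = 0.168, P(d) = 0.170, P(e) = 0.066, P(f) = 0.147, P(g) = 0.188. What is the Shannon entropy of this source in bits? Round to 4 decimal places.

H = −Σ pᵢ log₂ pᵢ.
−0.072·log₂(0.072) = 0.2733
−0.189·log₂(0.189) = 0.4543
−0.168·log₂(0.168) = 0.4323
−0.170·log₂(0.170) = 0.4346
−0.066·log₂(0.066) = 0.2588
−0.147·log₂(0.147) = 0.4066
−0.188·log₂(0.188) = 0.4533
Sum ≈ 2.7132 → 2.7132 bits.

2.7132 bits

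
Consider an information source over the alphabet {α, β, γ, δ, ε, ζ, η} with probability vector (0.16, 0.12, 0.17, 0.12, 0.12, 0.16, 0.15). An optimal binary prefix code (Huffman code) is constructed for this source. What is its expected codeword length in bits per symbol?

2.83 bits/symbol

Repeatedly combine the two least-probable nodes; the expected code length is the sum of the merged weights.
merge 3/25 + 3/25 → 6/25
merge 3/25 + 3/20 → 27/100
merge 4/25 + 4/25 → 8/25
merge 17/100 + 6/25 → 41/100
merge 27/100 + 8/25 → 59/100
merge 41/100 + 59/100 → 1
L = 6/25 + 27/100 + 8/25 + 41/100 + 59/100 + 1 = 283/100 = 2.83 bits/symbol.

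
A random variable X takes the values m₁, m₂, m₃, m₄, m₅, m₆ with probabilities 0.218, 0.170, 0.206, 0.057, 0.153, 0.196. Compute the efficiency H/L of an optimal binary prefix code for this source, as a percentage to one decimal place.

96.8%

Entropy H = −Σ p log₂ p ≈ 2.4940 bits.
Huffman merges: 57/1000+153/1000→21/100; 17/100+49/250→183/500; 103/500+21/100→52/125; 109/500+183/500→73/125; 52/125+73/125→1. L = 322/125 ≈ 2.5760.
Efficiency = H/L = 2.4940/2.5760 = 96.8%.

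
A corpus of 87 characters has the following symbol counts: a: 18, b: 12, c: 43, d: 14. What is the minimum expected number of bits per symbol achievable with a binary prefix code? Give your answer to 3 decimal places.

Probabilities are the counts divided by 87.
Repeatedly combine the two least-probable nodes; the expected code length is the sum of the merged weights.
merge 4/29 + 14/87 → 26/87
merge 6/29 + 26/87 → 44/87
merge 43/87 + 44/87 → 1
L = 26/87 + 44/87 + 1 = 157/87 ≈ 1.805 bits/symbol.

1.805 bits/symbol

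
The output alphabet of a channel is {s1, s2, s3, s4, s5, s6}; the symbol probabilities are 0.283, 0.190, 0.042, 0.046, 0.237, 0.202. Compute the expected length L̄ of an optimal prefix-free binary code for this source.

Repeatedly combine the two least-probable nodes; the expected code length is the sum of the merged weights.
merge 21/500 + 23/500 → 11/125
merge 11/125 + 19/100 → 139/500
merge 101/500 + 237/1000 → 439/1000
merge 139/500 + 283/1000 → 561/1000
merge 439/1000 + 561/1000 → 1
L = 11/125 + 139/500 + 439/1000 + 561/1000 + 1 = 1183/500 = 2.366 bits/symbol.

2.366 bits/symbol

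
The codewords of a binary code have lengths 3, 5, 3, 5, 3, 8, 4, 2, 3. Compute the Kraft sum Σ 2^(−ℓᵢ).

0.87890625

With common denominator 2^8 = 256: Σ 2^(−ℓᵢ) = 32/256 + 8/256 + 32/256 + 8/256 + 32/256 + 1/256 + 16/256 + 64/256 + 32/256 = 225/256 = 0.87890625.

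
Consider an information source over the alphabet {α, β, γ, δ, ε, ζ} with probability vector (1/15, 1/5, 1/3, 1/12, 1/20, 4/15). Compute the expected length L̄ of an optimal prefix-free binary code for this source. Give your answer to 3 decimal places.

2.317 bits/symbol

Repeatedly combine the two least-probable nodes; the expected code length is the sum of the merged weights.
merge 1/20 + 1/15 → 7/60
merge 1/12 + 7/60 → 1/5
merge 1/5 + 1/5 → 2/5
merge 4/15 + 1/3 → 3/5
merge 2/5 + 3/5 → 1
L = 7/60 + 1/5 + 2/5 + 3/5 + 1 = 139/60 ≈ 2.317 bits/symbol.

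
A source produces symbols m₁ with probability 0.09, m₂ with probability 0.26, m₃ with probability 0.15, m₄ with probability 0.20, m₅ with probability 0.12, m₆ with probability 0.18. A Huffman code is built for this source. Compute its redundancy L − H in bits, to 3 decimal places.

0.035 bits

Entropy H = −Σ p log₂ p ≈ 2.5052 bits.
Huffman merges: 9/100+3/25→21/100; 3/20+9/50→33/100; 1/5+21/100→41/100; 13/50+33/100→59/100; 41/100+59/100→1. L = 127/50 ≈ 2.5400.
L − H = 2.5400 − 2.5052 = 0.035 bits.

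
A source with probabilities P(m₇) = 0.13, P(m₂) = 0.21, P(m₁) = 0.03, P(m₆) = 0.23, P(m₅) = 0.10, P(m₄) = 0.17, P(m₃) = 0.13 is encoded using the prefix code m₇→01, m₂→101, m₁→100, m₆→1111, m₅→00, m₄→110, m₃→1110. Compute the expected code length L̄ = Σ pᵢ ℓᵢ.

L̄ = Σ pᵢ·ℓᵢ = 0.13·2 + 0.21·3 + 0.03·3 + 0.23·4 + 0.10·2 + 0.17·3 + 0.13·4 = 3.13 bits/symbol.

3.13 bits/symbol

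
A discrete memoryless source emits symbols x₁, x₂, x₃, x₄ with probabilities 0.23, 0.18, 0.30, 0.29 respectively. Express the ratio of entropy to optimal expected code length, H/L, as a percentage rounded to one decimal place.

Entropy H = −Σ p log₂ p ≈ 1.9720 bits.
Huffman merges: 9/50+23/100→41/100; 29/100+3/10→59/100; 41/100+59/100→1. L = 2 ≈ 2.0000.
Efficiency = H/L = 1.9720/2.0000 = 98.6%.

98.6%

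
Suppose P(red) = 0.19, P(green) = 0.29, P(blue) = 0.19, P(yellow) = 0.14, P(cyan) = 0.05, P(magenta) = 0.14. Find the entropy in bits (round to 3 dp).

H = −Σ pᵢ log₂ pᵢ.
−0.19·log₂(0.19) = 0.4552
−0.29·log₂(0.29) = 0.5179
−0.19·log₂(0.19) = 0.4552
−0.14·log₂(0.14) = 0.3971
−0.05·log₂(0.05) = 0.2161
−0.14·log₂(0.14) = 0.3971
Sum ≈ 2.4387 → 2.439 bits.

2.439 bits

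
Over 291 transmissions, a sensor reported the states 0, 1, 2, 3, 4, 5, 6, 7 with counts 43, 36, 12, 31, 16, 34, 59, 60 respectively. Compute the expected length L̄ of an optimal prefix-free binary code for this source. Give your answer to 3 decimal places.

2.890 bits/symbol

Probabilities are the counts divided by 291.
Repeatedly combine the two least-probable nodes; the expected code length is the sum of the merged weights.
merge 4/97 + 16/291 → 28/291
merge 28/291 + 31/291 → 59/291
merge 34/291 + 12/97 → 70/291
merge 43/291 + 59/291 → 34/97
merge 59/291 + 20/97 → 119/291
merge 70/291 + 34/97 → 172/291
merge 119/291 + 172/291 → 1
L = 28/291 + 59/291 + 70/291 + 34/97 + 119/291 + 172/291 + 1 = 841/291 ≈ 2.890 bits/symbol.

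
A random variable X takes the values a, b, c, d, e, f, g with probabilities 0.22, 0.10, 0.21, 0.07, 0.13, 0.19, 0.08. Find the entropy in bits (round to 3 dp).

H = −Σ pᵢ log₂ pᵢ.
−0.22·log₂(0.22) = 0.4806
−0.10·log₂(0.10) = 0.3322
−0.21·log₂(0.21) = 0.4728
−0.07·log₂(0.07) = 0.2686
−0.13·log₂(0.13) = 0.3826
−0.19·log₂(0.19) = 0.4552
−0.08·log₂(0.08) = 0.2915
Sum ≈ 2.6835 → 2.684 bits.

2.684 bits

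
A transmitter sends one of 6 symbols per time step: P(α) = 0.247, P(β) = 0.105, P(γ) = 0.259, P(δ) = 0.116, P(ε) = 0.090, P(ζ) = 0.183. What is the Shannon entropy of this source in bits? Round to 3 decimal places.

2.466 bits

H = −Σ pᵢ log₂ pᵢ.
−0.247·log₂(0.247) = 0.4983
−0.105·log₂(0.105) = 0.3414
−0.259·log₂(0.259) = 0.5048
−0.116·log₂(0.116) = 0.3605
−0.090·log₂(0.090) = 0.3127
−0.183·log₂(0.183) = 0.4484
Sum ≈ 2.4660 → 2.466 bits.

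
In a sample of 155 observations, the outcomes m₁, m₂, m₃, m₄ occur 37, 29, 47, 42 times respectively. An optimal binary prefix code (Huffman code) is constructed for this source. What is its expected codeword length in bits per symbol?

2 bits/symbol

Probabilities are the counts divided by 155.
Repeatedly combine the two least-probable nodes; the expected code length is the sum of the merged weights.
merge 29/155 + 37/155 → 66/155
merge 42/155 + 47/155 → 89/155
merge 66/155 + 89/155 → 1
L = 66/155 + 89/155 + 1 = 2 bits/symbol.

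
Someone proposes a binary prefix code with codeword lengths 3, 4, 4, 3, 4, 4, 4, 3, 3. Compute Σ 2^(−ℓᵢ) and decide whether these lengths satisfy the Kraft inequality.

With common denominator 2^4 = 16: Σ 2^(−ℓᵢ) = 2/16 + 1/16 + 1/16 + 2/16 + 1/16 + 1/16 + 1/16 + 2/16 + 2/16 = 13/16 = 0.8125.
Kraft's inequality requires Σ ≤ 1; here Σ = 0.8125 ≤ 1, so such a prefix code exists.

0.8125; yes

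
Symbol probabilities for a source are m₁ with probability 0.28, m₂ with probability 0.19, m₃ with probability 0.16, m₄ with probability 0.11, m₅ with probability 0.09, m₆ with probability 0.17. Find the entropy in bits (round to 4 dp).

H = −Σ pᵢ log₂ pᵢ.
−0.28·log₂(0.28) = 0.5142
−0.19·log₂(0.19) = 0.4552
−0.16·log₂(0.16) = 0.4230
−0.11·log₂(0.11) = 0.3503
−0.09·log₂(0.09) = 0.3127
−0.17·log₂(0.17) = 0.4346
Sum ≈ 2.4900 → 2.4900 bits.

2.4900 bits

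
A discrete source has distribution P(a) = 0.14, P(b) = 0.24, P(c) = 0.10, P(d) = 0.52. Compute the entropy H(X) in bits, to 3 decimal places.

1.714 bits

H = −Σ pᵢ log₂ pᵢ.
−0.14·log₂(0.14) = 0.3971
−0.24·log₂(0.24) = 0.4941
−0.10·log₂(0.10) = 0.3322
−0.52·log₂(0.52) = 0.4906
Sum ≈ 1.7140 → 1.714 bits.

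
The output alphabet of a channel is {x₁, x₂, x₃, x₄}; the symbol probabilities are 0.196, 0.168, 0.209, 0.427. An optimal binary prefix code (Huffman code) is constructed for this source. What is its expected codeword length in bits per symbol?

1.937 bits/symbol

Repeatedly combine the two least-probable nodes; the expected code length is the sum of the merged weights.
merge 21/125 + 49/250 → 91/250
merge 209/1000 + 91/250 → 573/1000
merge 427/1000 + 573/1000 → 1
L = 91/250 + 573/1000 + 1 = 1937/1000 = 1.937 bits/symbol.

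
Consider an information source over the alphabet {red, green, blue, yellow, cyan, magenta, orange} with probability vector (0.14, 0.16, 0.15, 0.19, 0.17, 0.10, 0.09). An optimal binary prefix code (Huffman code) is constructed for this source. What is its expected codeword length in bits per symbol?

Repeatedly combine the two least-probable nodes; the expected code length is the sum of the merged weights.
merge 9/100 + 1/10 → 19/100
merge 7/50 + 3/20 → 29/100
merge 4/25 + 17/100 → 33/100
merge 19/100 + 19/100 → 19/50
merge 29/100 + 33/100 → 31/50
merge 19/50 + 31/50 → 1
L = 19/100 + 29/100 + 33/100 + 19/50 + 31/50 + 1 = 281/100 = 2.81 bits/symbol.

2.81 bits/symbol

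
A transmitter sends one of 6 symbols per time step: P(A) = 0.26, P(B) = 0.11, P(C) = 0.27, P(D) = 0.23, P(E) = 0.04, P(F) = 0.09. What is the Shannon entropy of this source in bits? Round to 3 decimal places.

H = −Σ pᵢ log₂ pᵢ.
−0.26·log₂(0.26) = 0.5053
−0.11·log₂(0.11) = 0.3503
−0.27·log₂(0.27) = 0.5100
−0.23·log₂(0.23) = 0.4877
−0.04·log₂(0.04) = 0.1858
−0.09·log₂(0.09) = 0.3127
Sum ≈ 2.3517 → 2.352 bits.

2.352 bits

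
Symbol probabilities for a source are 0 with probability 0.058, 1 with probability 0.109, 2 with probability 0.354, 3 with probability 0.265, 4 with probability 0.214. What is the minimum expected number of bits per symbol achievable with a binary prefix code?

2.167 bits/symbol

Repeatedly combine the two least-probable nodes; the expected code length is the sum of the merged weights.
merge 29/500 + 109/1000 → 167/1000
merge 167/1000 + 107/500 → 381/1000
merge 53/200 + 177/500 → 619/1000
merge 381/1000 + 619/1000 → 1
L = 167/1000 + 381/1000 + 619/1000 + 1 = 2167/1000 = 2.167 bits/symbol.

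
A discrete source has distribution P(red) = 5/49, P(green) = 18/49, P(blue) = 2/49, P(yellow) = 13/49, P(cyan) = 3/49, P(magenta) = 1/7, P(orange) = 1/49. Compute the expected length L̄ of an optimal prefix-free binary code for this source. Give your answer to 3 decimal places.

2.408 bits/symbol

Repeatedly combine the two least-probable nodes; the expected code length is the sum of the merged weights.
merge 1/49 + 2/49 → 3/49
merge 3/49 + 3/49 → 6/49
merge 5/49 + 6/49 → 11/49
merge 1/7 + 11/49 → 18/49
merge 13/49 + 18/49 → 31/49
merge 18/49 + 31/49 → 1
L = 3/49 + 6/49 + 11/49 + 18/49 + 31/49 + 1 = 118/49 ≈ 2.408 bits/symbol.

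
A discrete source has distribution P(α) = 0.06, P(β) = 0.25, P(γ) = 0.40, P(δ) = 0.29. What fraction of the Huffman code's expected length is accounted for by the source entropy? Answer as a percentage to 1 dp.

93.7%

Entropy H = −Σ p log₂ p ≈ 1.7902 bits.
Huffman merges: 3/50+1/4→31/100; 29/100+31/100→3/5; 2/5+3/5→1. L = 191/100 ≈ 1.9100.
Efficiency = H/L = 1.7902/1.9100 = 93.7%.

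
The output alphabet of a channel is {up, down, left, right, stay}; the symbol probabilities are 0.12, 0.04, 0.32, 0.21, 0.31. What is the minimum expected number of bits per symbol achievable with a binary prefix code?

2.16 bits/symbol

Repeatedly combine the two least-probable nodes; the expected code length is the sum of the merged weights.
merge 1/25 + 3/25 → 4/25
merge 4/25 + 21/100 → 37/100
merge 31/100 + 8/25 → 63/100
merge 37/100 + 63/100 → 1
L = 4/25 + 37/100 + 63/100 + 1 = 54/25 = 2.16 bits/symbol.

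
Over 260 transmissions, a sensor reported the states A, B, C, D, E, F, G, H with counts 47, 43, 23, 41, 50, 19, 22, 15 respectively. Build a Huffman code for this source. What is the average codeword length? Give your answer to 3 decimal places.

2.931 bits/symbol

Probabilities are the counts divided by 260.
Repeatedly combine the two least-probable nodes; the expected code length is the sum of the merged weights.
merge 3/52 + 19/260 → 17/130
merge 11/130 + 23/260 → 9/52
merge 17/130 + 41/260 → 15/52
merge 43/260 + 9/52 → 22/65
merge 47/260 + 5/26 → 97/260
merge 15/52 + 22/65 → 163/260
merge 97/260 + 163/260 → 1
L = 17/130 + 9/52 + 15/52 + 22/65 + 97/260 + 163/260 + 1 = 381/130 ≈ 2.931 bits/symbol.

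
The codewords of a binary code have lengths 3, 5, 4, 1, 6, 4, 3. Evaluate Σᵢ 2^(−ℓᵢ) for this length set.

With common denominator 2^6 = 64: Σ 2^(−ℓᵢ) = 8/64 + 2/64 + 4/64 + 32/64 + 1/64 + 4/64 + 8/64 = 59/64 = 0.921875.

0.921875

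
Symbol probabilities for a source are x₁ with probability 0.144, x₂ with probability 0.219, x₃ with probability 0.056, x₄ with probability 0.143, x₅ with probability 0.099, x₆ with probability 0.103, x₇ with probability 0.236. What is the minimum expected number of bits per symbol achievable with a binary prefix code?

2.7 bits/symbol

Repeatedly combine the two least-probable nodes; the expected code length is the sum of the merged weights.
merge 7/125 + 99/1000 → 31/200
merge 103/1000 + 143/1000 → 123/500
merge 18/125 + 31/200 → 299/1000
merge 219/1000 + 59/250 → 91/200
merge 123/500 + 299/1000 → 109/200
merge 91/200 + 109/200 → 1
L = 31/200 + 123/500 + 299/1000 + 91/200 + 109/200 + 1 = 27/10 = 2.7 bits/symbol.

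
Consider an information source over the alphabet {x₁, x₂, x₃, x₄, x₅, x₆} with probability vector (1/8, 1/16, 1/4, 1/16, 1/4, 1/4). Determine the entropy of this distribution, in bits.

Each probability is a power of 1/2, so log₂(1/p) is an integer.
H = Σ p·log₂(1/p) = 1/8·3 + 1/16·4 + 1/4·2 + 1/16·4 + 1/4·2 + 1/4·2 = 2.375 bits.

2.375 bits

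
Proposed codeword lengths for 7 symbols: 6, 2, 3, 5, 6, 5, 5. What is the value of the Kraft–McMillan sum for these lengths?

With common denominator 2^6 = 64: Σ 2^(−ℓᵢ) = 1/64 + 16/64 + 8/64 + 2/64 + 1/64 + 2/64 + 2/64 = 32/64 = 0.5.

0.5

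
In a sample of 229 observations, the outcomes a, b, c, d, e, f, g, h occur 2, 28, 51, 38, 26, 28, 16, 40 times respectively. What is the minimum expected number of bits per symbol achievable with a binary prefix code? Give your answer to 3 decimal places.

Probabilities are the counts divided by 229.
Repeatedly combine the two least-probable nodes; the expected code length is the sum of the merged weights.
merge 2/229 + 16/229 → 18/229
merge 18/229 + 26/229 → 44/229
merge 28/229 + 28/229 → 56/229
merge 38/229 + 40/229 → 78/229
merge 44/229 + 51/229 → 95/229
merge 56/229 + 78/229 → 134/229
merge 95/229 + 134/229 → 1
L = 18/229 + 44/229 + 56/229 + 78/229 + 95/229 + 134/229 + 1 = 654/229 ≈ 2.856 bits/symbol.

2.856 bits/symbol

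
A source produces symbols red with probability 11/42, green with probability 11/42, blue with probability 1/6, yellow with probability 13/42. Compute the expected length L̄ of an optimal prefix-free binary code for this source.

Repeatedly combine the two least-probable nodes; the expected code length is the sum of the merged weights.
merge 1/6 + 11/42 → 3/7
merge 11/42 + 13/42 → 4/7
merge 3/7 + 4/7 → 1
L = 3/7 + 4/7 + 1 = 2 bits/symbol.

2 bits/symbol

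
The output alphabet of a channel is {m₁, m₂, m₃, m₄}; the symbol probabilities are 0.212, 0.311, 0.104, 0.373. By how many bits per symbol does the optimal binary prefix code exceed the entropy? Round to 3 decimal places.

Entropy H = −Σ p log₂ p ≈ 1.8687 bits.
Huffman merges: 13/125+53/250→79/250; 311/1000+79/250→627/1000; 373/1000+627/1000→1. L = 1943/1000 ≈ 1.9430.
L − H = 1.9430 − 1.8687 = 0.074 bits.

0.074 bits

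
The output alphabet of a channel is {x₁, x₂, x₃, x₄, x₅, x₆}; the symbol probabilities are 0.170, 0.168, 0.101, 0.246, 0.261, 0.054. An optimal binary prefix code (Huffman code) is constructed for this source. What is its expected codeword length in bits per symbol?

Repeatedly combine the two least-probable nodes; the expected code length is the sum of the merged weights.
merge 27/500 + 101/1000 → 31/200
merge 31/200 + 21/125 → 323/1000
merge 17/100 + 123/500 → 52/125
merge 261/1000 + 323/1000 → 73/125
merge 52/125 + 73/125 → 1
L = 31/200 + 323/1000 + 52/125 + 73/125 + 1 = 1239/500 = 2.478 bits/symbol.

2.478 bits/symbol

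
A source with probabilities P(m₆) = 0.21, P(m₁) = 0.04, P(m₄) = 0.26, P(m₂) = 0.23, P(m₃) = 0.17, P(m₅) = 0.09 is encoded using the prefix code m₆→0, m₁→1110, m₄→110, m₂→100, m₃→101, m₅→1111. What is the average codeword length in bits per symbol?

2.71 bits/symbol

L̄ = Σ pᵢ·ℓᵢ = 0.21·1 + 0.04·4 + 0.26·3 + 0.23·3 + 0.17·3 + 0.09·4 = 2.71 bits/symbol.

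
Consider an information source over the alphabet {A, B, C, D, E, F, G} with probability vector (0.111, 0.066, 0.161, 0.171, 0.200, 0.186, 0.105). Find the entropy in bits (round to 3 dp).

2.728 bits

H = −Σ pᵢ log₂ pᵢ.
−0.111·log₂(0.111) = 0.3520
−0.066·log₂(0.066) = 0.2588
−0.161·log₂(0.161) = 0.4242
−0.171·log₂(0.171) = 0.4357
−0.200·log₂(0.200) = 0.4644
−0.186·log₂(0.186) = 0.4514
−0.105·log₂(0.105) = 0.3414
Sum ≈ 2.7279 → 2.728 bits.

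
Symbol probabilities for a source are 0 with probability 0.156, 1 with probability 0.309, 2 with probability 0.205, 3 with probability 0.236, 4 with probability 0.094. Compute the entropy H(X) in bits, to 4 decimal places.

H = −Σ pᵢ log₂ pᵢ.
−0.156·log₂(0.156) = 0.4181
−0.309·log₂(0.309) = 0.5235
−0.205·log₂(0.205) = 0.4687
−0.236·log₂(0.236) = 0.4916
−0.094·log₂(0.094) = 0.3207
Sum ≈ 2.2227 → 2.2227 bits.

2.2227 bits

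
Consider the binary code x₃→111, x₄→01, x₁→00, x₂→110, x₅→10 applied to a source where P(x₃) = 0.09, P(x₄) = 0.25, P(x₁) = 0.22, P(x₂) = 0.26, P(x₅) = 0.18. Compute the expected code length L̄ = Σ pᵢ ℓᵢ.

2.35 bits/symbol

L̄ = Σ pᵢ·ℓᵢ = 0.09·3 + 0.25·2 + 0.22·2 + 0.26·3 + 0.18·2 = 2.35 bits/symbol.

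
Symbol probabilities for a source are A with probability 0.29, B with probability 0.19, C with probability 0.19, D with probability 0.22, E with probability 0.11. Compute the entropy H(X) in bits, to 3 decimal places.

2.259 bits

H = −Σ pᵢ log₂ pᵢ.
−0.29·log₂(0.29) = 0.5179
−0.19·log₂(0.19) = 0.4552
−0.19·log₂(0.19) = 0.4552
−0.22·log₂(0.22) = 0.4806
−0.11·log₂(0.11) = 0.3503
Sum ≈ 2.2592 → 2.259 bits.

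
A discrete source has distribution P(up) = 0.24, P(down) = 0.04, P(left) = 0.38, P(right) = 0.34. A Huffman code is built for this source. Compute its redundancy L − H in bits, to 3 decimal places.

Entropy H = −Σ p log₂ p ≈ 1.7395 bits.
Huffman merges: 1/25+6/25→7/25; 7/25+17/50→31/50; 19/50+31/50→1. L = 19/10 ≈ 1.9000.
L − H = 1.9000 − 1.7395 = 0.160 bits.

0.160 bits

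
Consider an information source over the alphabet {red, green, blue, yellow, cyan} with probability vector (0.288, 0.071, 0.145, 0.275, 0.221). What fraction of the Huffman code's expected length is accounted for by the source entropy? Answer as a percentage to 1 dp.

Entropy H = −Σ p log₂ p ≈ 2.1856 bits.
Huffman merges: 71/1000+29/200→27/125; 27/125+221/1000→437/1000; 11/40+36/125→563/1000; 437/1000+563/1000→1. L = 277/125 ≈ 2.2160.
Efficiency = H/L = 2.1856/2.2160 = 98.6%.

98.6%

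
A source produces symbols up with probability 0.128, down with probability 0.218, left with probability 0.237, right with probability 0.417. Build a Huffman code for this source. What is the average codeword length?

1.929 bits/symbol

Repeatedly combine the two least-probable nodes; the expected code length is the sum of the merged weights.
merge 16/125 + 109/500 → 173/500
merge 237/1000 + 173/500 → 583/1000
merge 417/1000 + 583/1000 → 1
L = 173/500 + 583/1000 + 1 = 1929/1000 = 1.929 bits/symbol.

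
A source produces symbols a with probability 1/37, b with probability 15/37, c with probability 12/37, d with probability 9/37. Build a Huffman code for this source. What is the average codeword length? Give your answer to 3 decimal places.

1.865 bits/symbol

Repeatedly combine the two least-probable nodes; the expected code length is the sum of the merged weights.
merge 1/37 + 9/37 → 10/37
merge 10/37 + 12/37 → 22/37
merge 15/37 + 22/37 → 1
L = 10/37 + 22/37 + 1 = 69/37 ≈ 1.865 bits/symbol.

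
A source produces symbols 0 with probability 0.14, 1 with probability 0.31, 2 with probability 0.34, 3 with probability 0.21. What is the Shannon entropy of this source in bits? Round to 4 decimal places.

H = −Σ pᵢ log₂ pᵢ.
−0.14·log₂(0.14) = 0.3971
−0.31·log₂(0.31) = 0.5238
−0.34·log₂(0.34) = 0.5292
−0.21·log₂(0.21) = 0.4728
Sum ≈ 1.9229 → 1.9229 bits.

1.9229 bits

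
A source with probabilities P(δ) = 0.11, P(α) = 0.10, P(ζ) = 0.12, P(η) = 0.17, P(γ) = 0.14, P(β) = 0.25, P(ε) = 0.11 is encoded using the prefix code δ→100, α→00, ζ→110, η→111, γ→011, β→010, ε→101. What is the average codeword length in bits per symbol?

2.9 bits/symbol

L̄ = Σ pᵢ·ℓᵢ = 0.11·3 + 0.10·2 + 0.12·3 + 0.17·3 + 0.14·3 + 0.25·3 + 0.11·3 = 2.9 bits/symbol.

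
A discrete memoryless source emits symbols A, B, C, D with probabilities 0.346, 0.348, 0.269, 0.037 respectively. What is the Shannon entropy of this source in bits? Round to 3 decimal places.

H = −Σ pᵢ log₂ pᵢ.
−0.346·log₂(0.346) = 0.5298
−0.348·log₂(0.348) = 0.5299
−0.269·log₂(0.269) = 0.5096
−0.037·log₂(0.037) = 0.1760
Sum ≈ 1.7453 → 1.745 bits.

1.745 bits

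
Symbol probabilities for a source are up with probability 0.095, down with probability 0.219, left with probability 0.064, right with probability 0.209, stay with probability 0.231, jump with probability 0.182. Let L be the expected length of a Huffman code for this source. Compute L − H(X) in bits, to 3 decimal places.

Entropy H = −Σ p log₂ p ≈ 2.4640 bits.
Huffman merges: 8/125+19/200→159/1000; 159/1000+91/500→341/1000; 209/1000+219/1000→107/250; 231/1000+341/1000→143/250; 107/250+143/250→1. L = 5/2 ≈ 2.5000.
L − H = 2.5000 − 2.4640 = 0.036 bits.

0.036 bits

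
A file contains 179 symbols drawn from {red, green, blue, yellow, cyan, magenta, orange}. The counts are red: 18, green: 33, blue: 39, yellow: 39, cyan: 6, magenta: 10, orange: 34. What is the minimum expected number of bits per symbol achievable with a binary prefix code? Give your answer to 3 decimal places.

2.654 bits/symbol

Probabilities are the counts divided by 179.
Repeatedly combine the two least-probable nodes; the expected code length is the sum of the merged weights.
merge 6/179 + 10/179 → 16/179
merge 16/179 + 18/179 → 34/179
merge 33/179 + 34/179 → 67/179
merge 34/179 + 39/179 → 73/179
merge 39/179 + 67/179 → 106/179
merge 73/179 + 106/179 → 1
L = 16/179 + 34/179 + 67/179 + 73/179 + 106/179 + 1 = 475/179 ≈ 2.654 bits/symbol.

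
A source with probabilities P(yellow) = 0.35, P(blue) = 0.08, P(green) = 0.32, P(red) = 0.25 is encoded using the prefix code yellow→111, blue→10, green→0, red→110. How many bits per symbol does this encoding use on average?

2.28 bits/symbol

L̄ = Σ pᵢ·ℓᵢ = 0.35·3 + 0.08·2 + 0.32·1 + 0.25·3 = 2.28 bits/symbol.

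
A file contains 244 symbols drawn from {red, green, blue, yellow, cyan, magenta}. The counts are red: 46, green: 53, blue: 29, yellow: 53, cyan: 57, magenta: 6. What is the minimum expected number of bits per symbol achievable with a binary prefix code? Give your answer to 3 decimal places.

2.475 bits/symbol

Probabilities are the counts divided by 244.
Repeatedly combine the two least-probable nodes; the expected code length is the sum of the merged weights.
merge 3/122 + 29/244 → 35/244
merge 35/244 + 23/122 → 81/244
merge 53/244 + 53/244 → 53/122
merge 57/244 + 81/244 → 69/122
merge 53/122 + 69/122 → 1
L = 35/244 + 81/244 + 53/122 + 69/122 + 1 = 151/61 ≈ 2.475 bits/symbol.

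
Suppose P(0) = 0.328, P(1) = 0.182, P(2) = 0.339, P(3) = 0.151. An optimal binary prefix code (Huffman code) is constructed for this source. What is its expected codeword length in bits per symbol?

1.994 bits/symbol

Repeatedly combine the two least-probable nodes; the expected code length is the sum of the merged weights.
merge 151/1000 + 91/500 → 333/1000
merge 41/125 + 333/1000 → 661/1000
merge 339/1000 + 661/1000 → 1
L = 333/1000 + 661/1000 + 1 = 997/500 = 1.994 bits/symbol.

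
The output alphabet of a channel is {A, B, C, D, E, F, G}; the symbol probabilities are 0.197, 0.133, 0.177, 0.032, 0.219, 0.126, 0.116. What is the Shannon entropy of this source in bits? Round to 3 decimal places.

2.667 bits

H = −Σ pᵢ log₂ pᵢ.
−0.197·log₂(0.197) = 0.4617
−0.133·log₂(0.133) = 0.3871
−0.177·log₂(0.177) = 0.4422
−0.032·log₂(0.032) = 0.1589
−0.219·log₂(0.219) = 0.4798
−0.126·log₂(0.126) = 0.3766
−0.116·log₂(0.116) = 0.3605
Sum ≈ 2.6668 → 2.667 bits.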